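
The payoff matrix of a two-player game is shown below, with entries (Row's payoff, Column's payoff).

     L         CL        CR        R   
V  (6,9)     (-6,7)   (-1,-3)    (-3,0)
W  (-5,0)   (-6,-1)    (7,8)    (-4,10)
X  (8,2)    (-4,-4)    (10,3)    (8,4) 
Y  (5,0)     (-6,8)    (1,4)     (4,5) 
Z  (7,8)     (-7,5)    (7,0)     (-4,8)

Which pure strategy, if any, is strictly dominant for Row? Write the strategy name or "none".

X

X vs V: L: 8>6, CL: -4>-6, CR: 10>-1, R: 8>-3.
X vs W: L: 8>-5, CL: -4>-6, CR: 10>7, R: 8>-4.
X vs Y: L: 8>5, CL: -4>-6, CR: 10>1, R: 8>4.
X vs Z: L: 8>7, CL: -4>-7, CR: 10>7, R: 8>-4.
X strictly beats every other strategy against every opponent action, so it is strictly dominant.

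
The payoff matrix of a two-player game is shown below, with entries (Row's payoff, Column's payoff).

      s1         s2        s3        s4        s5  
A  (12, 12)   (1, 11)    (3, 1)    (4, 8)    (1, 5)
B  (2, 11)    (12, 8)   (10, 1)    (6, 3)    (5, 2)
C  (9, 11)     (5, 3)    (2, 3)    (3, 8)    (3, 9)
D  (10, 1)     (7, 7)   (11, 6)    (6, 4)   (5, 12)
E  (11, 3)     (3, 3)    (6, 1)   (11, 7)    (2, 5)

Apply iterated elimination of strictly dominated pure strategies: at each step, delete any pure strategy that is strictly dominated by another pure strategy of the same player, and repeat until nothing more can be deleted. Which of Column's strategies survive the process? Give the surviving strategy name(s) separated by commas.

s1, s2, s4, s5

Row C is eliminated: D beats it against every remaining column (s1: 10>9, s2: 7>5, s3: 11>2, s4: 6>3, s5: 5>3).
Column's strategy s3 is strictly dominated by s2 (A: 11>1, B: 8>1, D: 7>6, E: 3>1) and is removed.
Among the remaining strategies, none is strictly dominated by another pure strategy of the same player, so the elimination stops.
Surviving strategies — Row: {A, B, D, E}; Column: {s1, s2, s4, s5}.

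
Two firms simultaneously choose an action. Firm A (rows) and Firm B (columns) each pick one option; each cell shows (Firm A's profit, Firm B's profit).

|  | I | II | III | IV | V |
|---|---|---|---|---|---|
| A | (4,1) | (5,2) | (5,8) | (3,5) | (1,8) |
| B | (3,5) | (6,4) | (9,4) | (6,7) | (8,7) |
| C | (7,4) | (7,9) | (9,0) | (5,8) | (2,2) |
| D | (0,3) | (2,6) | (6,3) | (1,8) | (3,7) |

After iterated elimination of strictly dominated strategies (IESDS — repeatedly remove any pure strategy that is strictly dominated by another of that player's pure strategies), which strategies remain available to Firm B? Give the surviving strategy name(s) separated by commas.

II, IV, V

Row A is eliminated: C beats it against every remaining column (I: 7>4, II: 7>5, III: 9>5, IV: 5>3, V: 2>1).
Firm A's strategy D is strictly dominated by B (I: 3>0, II: 6>2, III: 9>6, IV: 6>1, V: 8>3) and is removed.
Firm B's strategy I is strictly dominated by IV (B: 7>5, C: 8>4) and is removed.
Firm B's strategy III is strictly dominated by IV (B: 7>4, C: 8>0) and is removed.
Among the remaining strategies, none is strictly dominated by another pure strategy of the same player, so the elimination stops.
Surviving strategies — Firm A: {B, C}; Firm B: {II, IV, V}.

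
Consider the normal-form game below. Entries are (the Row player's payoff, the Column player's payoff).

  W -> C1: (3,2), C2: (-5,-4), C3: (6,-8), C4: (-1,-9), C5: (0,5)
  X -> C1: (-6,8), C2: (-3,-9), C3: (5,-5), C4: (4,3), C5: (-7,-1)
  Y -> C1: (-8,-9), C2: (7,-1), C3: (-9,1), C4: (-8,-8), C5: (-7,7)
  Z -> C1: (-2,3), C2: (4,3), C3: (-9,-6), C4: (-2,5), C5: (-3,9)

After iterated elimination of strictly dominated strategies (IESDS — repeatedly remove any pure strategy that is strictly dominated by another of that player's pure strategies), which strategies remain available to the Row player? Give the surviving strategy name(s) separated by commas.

The Column player's strategy C2 is strictly dominated by C5 (W: 5>-4, X: -1>-9, Y: 7>-1, Z: 9>3) and is removed.
The Row player's strategy Y is strictly dominated by W (C1: 3>-8, C3: 6>-9, C4: -1>-8, C5: 0>-7) and is removed.
Row Z is eliminated: W beats it against every remaining column (C1: 3>-2, C3: 6>-9, C4: -1>-2, C5: 0>-3).
For the Column player, C1 strictly dominates C3 on the remaining rows (W: 2>-8, X: 8>-5); eliminate C3.
The Column player's strategy C4 is strictly dominated by C1 (W: 2>-9, X: 8>3) and is removed.
Row X is eliminated: W beats it against every remaining column (C1: 3>-6, C5: 0>-7).
The Column player's strategy C1 is strictly dominated by C5 (W: 5>2) and is removed.
Among the remaining strategies, none is strictly dominated by another pure strategy of the same player, so the elimination stops.
Surviving strategies — the Row player: {W}; the Column player: {C5}.

W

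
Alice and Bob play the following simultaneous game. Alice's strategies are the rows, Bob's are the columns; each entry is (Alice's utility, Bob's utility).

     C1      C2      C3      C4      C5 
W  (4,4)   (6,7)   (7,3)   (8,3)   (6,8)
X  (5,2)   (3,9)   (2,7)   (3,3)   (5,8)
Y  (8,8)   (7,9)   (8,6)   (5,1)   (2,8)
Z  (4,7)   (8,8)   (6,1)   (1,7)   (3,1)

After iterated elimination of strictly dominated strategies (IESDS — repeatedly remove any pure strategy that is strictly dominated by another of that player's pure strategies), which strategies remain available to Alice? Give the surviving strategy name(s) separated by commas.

W, Z

For Bob, C2 strictly dominates C1 on the remaining rows (W: 7>4, X: 9>2, Y: 9>8, Z: 8>7); eliminate C1.
For Alice, W strictly dominates X on the remaining columns (C2: 6>3, C3: 7>2, C4: 8>3, C5: 6>5); eliminate X.
Bob's strategy C3 is strictly dominated by C2 (W: 7>3, Y: 9>6, Z: 8>1) and is removed.
Column C4 is eliminated: C2 beats it against every remaining row (W: 7>3, Y: 9>1, Z: 8>7).
For Alice, Z strictly dominates Y on the remaining columns (C2: 8>7, C5: 3>2); eliminate Y.
Among the remaining strategies, none is strictly dominated by another pure strategy of the same player, so the elimination stops.
Surviving strategies — Alice: {W, Z}; Bob: {C2, C5}.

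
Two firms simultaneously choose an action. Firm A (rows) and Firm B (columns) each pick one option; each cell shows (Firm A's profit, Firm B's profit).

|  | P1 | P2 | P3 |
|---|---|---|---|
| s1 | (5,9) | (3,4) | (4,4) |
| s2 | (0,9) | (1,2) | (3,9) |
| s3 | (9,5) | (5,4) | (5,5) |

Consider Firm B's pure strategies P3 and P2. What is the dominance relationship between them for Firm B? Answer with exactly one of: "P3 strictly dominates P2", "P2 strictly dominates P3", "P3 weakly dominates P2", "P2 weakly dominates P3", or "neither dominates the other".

Compare P3 to P2 across each opponent action: s1: 4=4, s2: 9>2, s3: 5>4.
P3 is at least as good everywhere and strictly better somewhere (tied only at s1), so P3 weakly but not strictly dominates P2.

P3 weakly dominates P2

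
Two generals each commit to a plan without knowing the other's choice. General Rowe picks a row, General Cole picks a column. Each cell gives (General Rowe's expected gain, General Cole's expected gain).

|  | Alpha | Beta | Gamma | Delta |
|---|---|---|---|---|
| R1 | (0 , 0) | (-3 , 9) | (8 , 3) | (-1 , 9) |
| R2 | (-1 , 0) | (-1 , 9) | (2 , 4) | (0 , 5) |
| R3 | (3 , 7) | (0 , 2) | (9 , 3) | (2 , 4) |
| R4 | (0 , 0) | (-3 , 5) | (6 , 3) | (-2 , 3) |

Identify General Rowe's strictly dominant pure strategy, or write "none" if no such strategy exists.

R3 vs R1: Alpha: 3>0, Beta: 0>-3, Gamma: 9>8, Delta: 2>-1.
R3 vs R2: Alpha: 3>-1, Beta: 0>-1, Gamma: 9>2, Delta: 2>0.
R3 vs R4: Alpha: 3>0, Beta: 0>-3, Gamma: 9>6, Delta: 2>-2.
R3 strictly beats every other strategy against every opponent action, so it is strictly dominant.

R3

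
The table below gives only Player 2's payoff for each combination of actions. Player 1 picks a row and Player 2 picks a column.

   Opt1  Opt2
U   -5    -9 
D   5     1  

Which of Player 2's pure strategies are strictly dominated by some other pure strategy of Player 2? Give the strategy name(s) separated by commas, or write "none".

Opt2

Opt1 is not dominated — it holds its own against Opt2 at U (-5>-9).
Opt1 strictly dominates Opt2 — U: -5>-9, D: 5>1.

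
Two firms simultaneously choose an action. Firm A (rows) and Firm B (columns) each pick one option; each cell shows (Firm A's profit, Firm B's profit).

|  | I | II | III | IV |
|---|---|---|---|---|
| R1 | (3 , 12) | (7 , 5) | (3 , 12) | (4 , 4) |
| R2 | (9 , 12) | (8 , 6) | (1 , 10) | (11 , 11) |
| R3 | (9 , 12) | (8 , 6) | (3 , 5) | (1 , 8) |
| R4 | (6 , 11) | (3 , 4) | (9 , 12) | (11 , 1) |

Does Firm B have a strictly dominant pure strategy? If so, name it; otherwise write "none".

none

I fails to dominate III at R1 (12=12).
II fails to dominate I at R1 (5<12).
III fails to dominate I at R1 (12=12).
IV fails to dominate I at R1 (4<12).
No single strategy dominates all the others.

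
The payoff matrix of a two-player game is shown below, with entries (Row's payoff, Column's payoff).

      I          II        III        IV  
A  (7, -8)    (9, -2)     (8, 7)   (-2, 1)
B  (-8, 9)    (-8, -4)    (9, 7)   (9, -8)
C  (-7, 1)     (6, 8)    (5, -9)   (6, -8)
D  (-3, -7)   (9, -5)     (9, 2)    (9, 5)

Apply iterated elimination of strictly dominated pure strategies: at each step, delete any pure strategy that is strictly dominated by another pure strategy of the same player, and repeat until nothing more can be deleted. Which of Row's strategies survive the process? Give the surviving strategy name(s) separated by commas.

A, B, D

For Row, D strictly dominates C on the remaining columns (I: -3>-7, II: 9>6, III: 9>5, IV: 9>6); eliminate C.
For Column, III strictly dominates II on the remaining rows (A: 7>-2, B: 7>-4, D: 2>-5); eliminate II.
Among the remaining strategies, none is strictly dominated by another pure strategy of the same player, so the elimination stops.
Surviving strategies — Row: {A, B, D}; Column: {I, III, IV}.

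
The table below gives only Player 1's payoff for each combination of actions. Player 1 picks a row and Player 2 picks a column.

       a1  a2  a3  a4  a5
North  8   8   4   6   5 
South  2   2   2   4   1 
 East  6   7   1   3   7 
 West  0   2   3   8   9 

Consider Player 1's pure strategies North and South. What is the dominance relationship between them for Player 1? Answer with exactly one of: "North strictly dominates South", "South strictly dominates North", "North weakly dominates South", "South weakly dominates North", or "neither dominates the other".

North's payoffs vs South's, by Player 2's action — a1: 8>2, a2: 8>2, a3: 4>2, a4: 6>4, a5: 5>1.
North gives a strictly higher payoff against each choice by Player 2, so North strictly dominates South.

North strictly dominates South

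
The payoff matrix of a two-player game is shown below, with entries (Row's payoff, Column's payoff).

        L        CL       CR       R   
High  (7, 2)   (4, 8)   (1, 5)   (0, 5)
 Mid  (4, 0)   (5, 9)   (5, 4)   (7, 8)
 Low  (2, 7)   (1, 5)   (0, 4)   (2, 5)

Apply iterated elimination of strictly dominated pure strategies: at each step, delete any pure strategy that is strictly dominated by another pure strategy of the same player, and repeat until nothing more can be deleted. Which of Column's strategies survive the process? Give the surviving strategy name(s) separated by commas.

CL

For Row, Mid strictly dominates Low on the remaining columns (L: 4>2, CL: 5>1, CR: 5>0, R: 7>2); eliminate Low.
For Column, CL strictly dominates L on the remaining rows (High: 8>2, Mid: 9>0); eliminate L.
Row High is eliminated: Mid beats it against every remaining column (CL: 5>4, CR: 5>1, R: 7>0).
Column's strategy CR is strictly dominated by CL (Mid: 9>4) and is removed.
Column R is eliminated: CL beats it against every remaining row (Mid: 9>8).
Among the remaining strategies, none is strictly dominated by another pure strategy of the same player, so the elimination stops.
Surviving strategies — Row: {Mid}; Column: {CL}.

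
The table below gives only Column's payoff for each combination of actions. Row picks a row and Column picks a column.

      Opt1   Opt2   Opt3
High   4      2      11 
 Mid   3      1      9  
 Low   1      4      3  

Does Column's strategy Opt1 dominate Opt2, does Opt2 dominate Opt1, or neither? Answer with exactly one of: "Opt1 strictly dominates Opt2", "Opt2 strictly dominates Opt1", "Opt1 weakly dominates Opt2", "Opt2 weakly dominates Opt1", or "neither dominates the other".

neither dominates the other

Opt1's payoffs vs Opt2's, by Row's action — High: 4>2, Mid: 3>1, Low: 1<4.
Opt1 does better at High, Mid but worse at Low; neither strategy dominates the other.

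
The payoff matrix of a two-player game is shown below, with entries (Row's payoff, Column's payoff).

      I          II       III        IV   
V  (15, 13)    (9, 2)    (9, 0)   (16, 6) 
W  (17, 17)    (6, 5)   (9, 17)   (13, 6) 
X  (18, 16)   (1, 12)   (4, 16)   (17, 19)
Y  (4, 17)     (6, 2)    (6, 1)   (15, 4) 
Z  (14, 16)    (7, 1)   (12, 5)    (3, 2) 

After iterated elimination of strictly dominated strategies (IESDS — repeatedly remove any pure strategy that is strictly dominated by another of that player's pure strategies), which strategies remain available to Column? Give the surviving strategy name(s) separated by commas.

I, III, IV

Row's strategy Y is strictly dominated by V (I: 15>4, II: 9>6, III: 9>6, IV: 16>15) and is removed.
For Column, I strictly dominates II on the remaining rows (V: 13>2, W: 17>5, X: 16>12, Z: 16>1); eliminate II.
Among the remaining strategies, none is strictly dominated by another pure strategy of the same player, so the elimination stops.
Surviving strategies — Row: {V, W, X, Z}; Column: {I, III, IV}.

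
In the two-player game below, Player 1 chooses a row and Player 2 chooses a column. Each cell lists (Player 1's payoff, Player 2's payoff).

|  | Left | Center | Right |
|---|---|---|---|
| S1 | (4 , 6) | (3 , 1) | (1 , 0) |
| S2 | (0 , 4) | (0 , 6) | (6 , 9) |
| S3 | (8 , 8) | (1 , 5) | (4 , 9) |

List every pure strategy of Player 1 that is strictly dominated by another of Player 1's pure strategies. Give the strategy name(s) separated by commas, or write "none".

none

S1: no other strategy beats it everywhere (S2 at Left (4>0); S3 at Center (3>1)).
S2 is not dominated — it holds its own against S1 at Right (6>1); S3 at Right (6>4).
S3 is not dominated — it holds its own against S1 at Left (8>4); S2 at Left (8>0).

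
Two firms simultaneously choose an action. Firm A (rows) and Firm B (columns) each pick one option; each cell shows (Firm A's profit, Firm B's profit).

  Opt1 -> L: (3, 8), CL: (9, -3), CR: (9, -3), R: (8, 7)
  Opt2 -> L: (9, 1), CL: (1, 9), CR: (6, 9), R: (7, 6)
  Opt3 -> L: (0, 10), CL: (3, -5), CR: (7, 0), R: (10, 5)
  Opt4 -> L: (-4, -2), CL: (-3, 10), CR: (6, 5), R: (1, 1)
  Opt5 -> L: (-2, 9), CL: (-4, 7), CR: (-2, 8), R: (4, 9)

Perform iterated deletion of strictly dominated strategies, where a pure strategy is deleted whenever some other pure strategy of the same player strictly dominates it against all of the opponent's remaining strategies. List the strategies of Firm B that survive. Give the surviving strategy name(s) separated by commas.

For Firm A, Opt1 strictly dominates Opt4 on the remaining columns (L: 3>-4, CL: 9>-3, CR: 9>6, R: 8>1); eliminate Opt4.
For Firm A, Opt1 strictly dominates Opt5 on the remaining columns (L: 3>-2, CL: 9>-4, CR: 9>-2, R: 8>4); eliminate Opt5.
Among the remaining strategies, none is strictly dominated by another pure strategy of the same player, so the elimination stops.
Surviving strategies — Firm A: {Opt1, Opt2, Opt3}; Firm B: {L, CL, CR, R}.

L, CL, CR, R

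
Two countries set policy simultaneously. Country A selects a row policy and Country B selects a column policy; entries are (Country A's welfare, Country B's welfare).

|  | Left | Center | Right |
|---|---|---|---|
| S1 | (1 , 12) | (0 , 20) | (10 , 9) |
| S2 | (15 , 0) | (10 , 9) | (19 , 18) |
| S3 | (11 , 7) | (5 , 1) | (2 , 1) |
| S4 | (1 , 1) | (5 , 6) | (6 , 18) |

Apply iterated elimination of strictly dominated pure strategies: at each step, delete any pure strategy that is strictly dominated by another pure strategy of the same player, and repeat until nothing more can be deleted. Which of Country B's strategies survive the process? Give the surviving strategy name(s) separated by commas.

Right

Country A's strategy S1 is strictly dominated by S2 (Left: 15>1, Center: 10>0, Right: 19>10) and is removed.
Row S3 is eliminated: S2 beats it against every remaining column (Left: 15>11, Center: 10>5, Right: 19>2).
Row S4 is eliminated: S2 beats it against every remaining column (Left: 15>1, Center: 10>5, Right: 19>6).
Column Left is eliminated: Center beats it against every remaining row (S2: 9>0).
For Country B, Right strictly dominates Center on the remaining rows (S2: 18>9); eliminate Center.
Among the remaining strategies, none is strictly dominated by another pure strategy of the same player, so the elimination stops.
Surviving strategies — Country A: {S2}; Country B: {Right}.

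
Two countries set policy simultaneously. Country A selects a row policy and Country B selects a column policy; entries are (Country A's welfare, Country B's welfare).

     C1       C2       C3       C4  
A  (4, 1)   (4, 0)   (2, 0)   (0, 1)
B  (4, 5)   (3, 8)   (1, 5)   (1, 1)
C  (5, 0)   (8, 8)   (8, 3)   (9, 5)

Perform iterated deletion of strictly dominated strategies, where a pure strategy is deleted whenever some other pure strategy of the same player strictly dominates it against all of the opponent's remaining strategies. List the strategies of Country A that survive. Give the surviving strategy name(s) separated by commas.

Country A's strategy A is strictly dominated by C (C1: 5>4, C2: 8>4, C3: 8>2, C4: 9>0) and is removed.
Row B is eliminated: C beats it against every remaining column (C1: 5>4, C2: 8>3, C3: 8>1, C4: 9>1).
For Country B, C2 strictly dominates C1 on the remaining rows (C: 8>0); eliminate C1.
For Country B, C2 strictly dominates C3 on the remaining rows (C: 8>3); eliminate C3.
Column C4 is eliminated: C2 beats it against every remaining row (C: 8>5).
Among the remaining strategies, none is strictly dominated by another pure strategy of the same player, so the elimination stops.
Surviving strategies — Country A: {C}; Country B: {C2}.

C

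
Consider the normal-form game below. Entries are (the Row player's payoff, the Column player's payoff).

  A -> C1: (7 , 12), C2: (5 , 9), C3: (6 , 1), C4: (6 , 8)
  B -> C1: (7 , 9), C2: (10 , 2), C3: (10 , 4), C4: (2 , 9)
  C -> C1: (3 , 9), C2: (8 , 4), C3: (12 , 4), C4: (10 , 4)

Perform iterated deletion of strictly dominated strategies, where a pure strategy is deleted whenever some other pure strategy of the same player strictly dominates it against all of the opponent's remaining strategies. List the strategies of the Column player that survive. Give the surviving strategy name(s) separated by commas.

The Column player's strategy C2 is strictly dominated by C1 (A: 12>9, B: 9>2, C: 9>4) and is removed.
Column C3 is eliminated: C1 beats it against every remaining row (A: 12>1, B: 9>4, C: 9>4).
Among the remaining strategies, none is strictly dominated by another pure strategy of the same player, so the elimination stops.
Surviving strategies — the Row player: {A, B, C}; the Column player: {C1, C4}.

C1, C4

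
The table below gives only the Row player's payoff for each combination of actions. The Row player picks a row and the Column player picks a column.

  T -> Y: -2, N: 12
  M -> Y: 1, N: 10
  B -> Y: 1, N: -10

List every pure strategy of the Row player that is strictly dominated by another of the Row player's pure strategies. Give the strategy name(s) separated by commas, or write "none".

T: no other strategy beats it everywhere (M at N (12>10); B at N (12>-10)).
Nothing dominates M: T at Y (1>-2); B at Y (1=1).
B: no other strategy beats it everywhere (T at Y (1>-2); M at Y (1=1)).

none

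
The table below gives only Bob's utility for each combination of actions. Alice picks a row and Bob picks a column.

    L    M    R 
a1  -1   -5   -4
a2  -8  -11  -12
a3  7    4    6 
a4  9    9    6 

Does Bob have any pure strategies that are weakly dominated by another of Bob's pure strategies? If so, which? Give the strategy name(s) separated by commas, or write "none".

M, R

Nothing dominates L: M at a1 (-1>-5); R at a1 (-1>-4).
M: dominated, since L does at least as well everywhere (a1: -1>-5, a2: -8>-11, a3: 7>4, a4: 9=9).
R: dominated, since L does at least as well everywhere (a1: -1>-4, a2: -8>-12, a3: 7>6, a4: 9>6).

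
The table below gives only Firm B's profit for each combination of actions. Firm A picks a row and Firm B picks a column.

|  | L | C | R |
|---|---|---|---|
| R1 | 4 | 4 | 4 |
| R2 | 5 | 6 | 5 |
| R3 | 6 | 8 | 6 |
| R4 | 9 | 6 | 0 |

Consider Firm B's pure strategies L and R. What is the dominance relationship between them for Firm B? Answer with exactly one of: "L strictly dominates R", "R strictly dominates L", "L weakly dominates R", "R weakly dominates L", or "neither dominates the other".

L's payoffs vs R's, by Firm A's action — R1: 4=4, R2: 5=5, R3: 6=6, R4: 9>0.
L is at least as good everywhere and strictly better somewhere (tied only at R1, R2, R3), so L weakly but not strictly dominates R.

L weakly dominates R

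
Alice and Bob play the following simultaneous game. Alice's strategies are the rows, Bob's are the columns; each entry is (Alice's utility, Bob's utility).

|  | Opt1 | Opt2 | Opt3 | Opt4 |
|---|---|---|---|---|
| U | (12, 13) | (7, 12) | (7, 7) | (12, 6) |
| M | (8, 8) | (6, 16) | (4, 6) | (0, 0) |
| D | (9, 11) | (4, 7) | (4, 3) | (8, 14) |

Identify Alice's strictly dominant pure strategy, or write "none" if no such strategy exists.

U vs M: Opt1: 12>8, Opt2: 7>6, Opt3: 7>4, Opt4: 12>0.
U vs D: Opt1: 12>9, Opt2: 7>4, Opt3: 7>4, Opt4: 12>8.
U strictly beats every other strategy against every opponent action, so it is strictly dominant.

U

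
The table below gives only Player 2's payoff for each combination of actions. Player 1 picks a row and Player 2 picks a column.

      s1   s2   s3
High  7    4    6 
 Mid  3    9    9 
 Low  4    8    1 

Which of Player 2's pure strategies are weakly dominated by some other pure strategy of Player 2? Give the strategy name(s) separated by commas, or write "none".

s1: no other strategy beats it everywhere (s2 at High (7>4); s3 at High (7>6)).
s2: no other strategy beats it everywhere (s1 at Mid (9>3); s3 at Low (8>1)).
s3: no other strategy beats it everywhere (s1 at Mid (9>3); s2 at High (6>4)).

none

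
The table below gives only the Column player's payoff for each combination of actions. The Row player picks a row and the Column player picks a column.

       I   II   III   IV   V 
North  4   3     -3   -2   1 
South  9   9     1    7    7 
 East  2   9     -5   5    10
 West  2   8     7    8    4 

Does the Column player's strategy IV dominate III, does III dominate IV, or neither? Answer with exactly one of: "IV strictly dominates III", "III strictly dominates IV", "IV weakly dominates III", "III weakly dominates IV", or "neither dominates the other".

IV's payoffs vs III's, by the Row player's action — North: -2>-3, South: 7>1, East: 5>-5, West: 8>7.
Every comparison favours IV, so IV strictly dominates III.

IV strictly dominates III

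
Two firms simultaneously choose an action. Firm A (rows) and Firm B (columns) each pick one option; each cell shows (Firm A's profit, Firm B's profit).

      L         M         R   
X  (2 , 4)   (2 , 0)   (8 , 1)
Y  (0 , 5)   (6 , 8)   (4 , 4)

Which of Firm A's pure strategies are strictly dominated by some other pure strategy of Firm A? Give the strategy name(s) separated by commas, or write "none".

Nothing dominates X: Y at L (2>0).
Y: no other strategy beats it everywhere (X at M (6>2)).

none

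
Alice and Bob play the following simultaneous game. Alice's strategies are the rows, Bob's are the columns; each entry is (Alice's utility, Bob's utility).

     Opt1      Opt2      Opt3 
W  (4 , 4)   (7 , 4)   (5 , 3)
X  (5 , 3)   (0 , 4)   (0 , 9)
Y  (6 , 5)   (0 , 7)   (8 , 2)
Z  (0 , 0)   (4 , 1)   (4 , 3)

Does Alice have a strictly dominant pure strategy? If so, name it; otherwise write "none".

W fails to dominate X at Opt1 (4<5).
X fails to dominate W at Opt2 (0<7).
Y fails to dominate W at Opt2 (0<7).
Z fails to dominate W at Opt1 (0<4).
No single strategy dominates all the others.

none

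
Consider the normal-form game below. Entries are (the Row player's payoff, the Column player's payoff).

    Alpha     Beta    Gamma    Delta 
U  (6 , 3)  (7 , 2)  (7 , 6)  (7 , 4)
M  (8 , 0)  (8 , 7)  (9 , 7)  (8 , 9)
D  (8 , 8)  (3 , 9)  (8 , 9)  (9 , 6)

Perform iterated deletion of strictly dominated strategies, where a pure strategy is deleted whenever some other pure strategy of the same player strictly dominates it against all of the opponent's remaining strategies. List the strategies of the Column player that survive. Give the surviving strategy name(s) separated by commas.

For the Row player, M strictly dominates U on the remaining columns (Alpha: 8>6, Beta: 8>7, Gamma: 9>7, Delta: 8>7); eliminate U.
The Column player's strategy Alpha is strictly dominated by Beta (M: 7>0, D: 9>8) and is removed.
Among the remaining strategies, none is strictly dominated by another pure strategy of the same player, so the elimination stops.
Surviving strategies — the Row player: {M, D}; the Column player: {Beta, Gamma, Delta}.

Beta, Gamma, Delta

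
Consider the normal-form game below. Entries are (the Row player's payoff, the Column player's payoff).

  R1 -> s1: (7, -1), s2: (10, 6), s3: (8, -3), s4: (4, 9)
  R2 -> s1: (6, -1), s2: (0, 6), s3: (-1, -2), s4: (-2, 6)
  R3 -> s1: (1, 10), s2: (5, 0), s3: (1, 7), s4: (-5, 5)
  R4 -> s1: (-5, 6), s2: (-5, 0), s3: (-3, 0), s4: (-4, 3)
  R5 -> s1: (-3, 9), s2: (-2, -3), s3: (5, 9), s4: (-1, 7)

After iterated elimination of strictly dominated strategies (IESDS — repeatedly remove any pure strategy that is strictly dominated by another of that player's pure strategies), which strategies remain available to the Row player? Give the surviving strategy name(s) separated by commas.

R1

Row R2 is eliminated: R1 beats it against every remaining column (s1: 7>6, s2: 10>0, s3: 8>-1, s4: 4>-2).
For the Row player, R1 strictly dominates R3 on the remaining columns (s1: 7>1, s2: 10>5, s3: 8>1, s4: 4>-5); eliminate R3.
The Row player's strategy R4 is strictly dominated by R1 (s1: 7>-5, s2: 10>-5, s3: 8>-3, s4: 4>-4) and is removed.
Row R5 is eliminated: R1 beats it against every remaining column (s1: 7>-3, s2: 10>-2, s3: 8>5, s4: 4>-1).
For the Column player, s2 strictly dominates s1 on the remaining rows (R1: 6>-1); eliminate s1.
The Column player's strategy s2 is strictly dominated by s4 (R1: 9>6) and is removed.
Column s3 is eliminated: s4 beats it against every remaining row (R1: 9>-3).
Among the remaining strategies, none is strictly dominated by another pure strategy of the same player, so the elimination stops.
Surviving strategies — the Row player: {R1}; the Column player: {s4}.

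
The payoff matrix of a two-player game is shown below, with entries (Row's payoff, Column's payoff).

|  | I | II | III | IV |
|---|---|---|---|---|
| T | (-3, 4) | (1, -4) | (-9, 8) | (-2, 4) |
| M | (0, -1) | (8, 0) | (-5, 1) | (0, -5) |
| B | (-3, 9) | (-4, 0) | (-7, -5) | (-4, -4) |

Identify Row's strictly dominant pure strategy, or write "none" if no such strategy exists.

M

M vs T: I: 0>-3, II: 8>1, III: -5>-9, IV: 0>-2.
M vs B: I: 0>-3, II: 8>-4, III: -5>-7, IV: 0>-4.
M strictly beats every other strategy against every opponent action, so it is strictly dominant.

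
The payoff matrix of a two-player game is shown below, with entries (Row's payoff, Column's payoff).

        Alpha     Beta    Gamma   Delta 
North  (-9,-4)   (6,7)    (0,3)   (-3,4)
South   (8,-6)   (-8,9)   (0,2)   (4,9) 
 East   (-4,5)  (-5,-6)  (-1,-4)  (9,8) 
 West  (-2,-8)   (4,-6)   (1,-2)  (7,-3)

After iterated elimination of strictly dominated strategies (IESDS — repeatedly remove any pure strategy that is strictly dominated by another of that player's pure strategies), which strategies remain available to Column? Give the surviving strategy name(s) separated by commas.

For Column, Delta strictly dominates Alpha on the remaining rows (North: 4>-4, South: 9>-6, East: 8>5, West: -3>-8); eliminate Alpha.
For Row, West strictly dominates South on the remaining columns (Beta: 4>-8, Gamma: 1>0, Delta: 7>4); eliminate South.
Among the remaining strategies, none is strictly dominated by another pure strategy of the same player, so the elimination stops.
Surviving strategies — Row: {North, East, West}; Column: {Beta, Gamma, Delta}.

Beta, Gamma, Delta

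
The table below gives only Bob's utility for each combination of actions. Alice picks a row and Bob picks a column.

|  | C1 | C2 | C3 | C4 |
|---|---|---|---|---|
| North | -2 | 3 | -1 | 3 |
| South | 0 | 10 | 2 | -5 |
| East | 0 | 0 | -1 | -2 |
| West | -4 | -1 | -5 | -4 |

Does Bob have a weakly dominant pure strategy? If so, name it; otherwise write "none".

C2

C2 vs C1: North: 3>-2, South: 10>0, East: 0=0, West: -1>-4.
C2 vs C3: North: 3>-1, South: 10>2, East: 0>-1, West: -1>-5.
C2 vs C4: North: 3=3, South: 10>-5, East: 0>-2, West: -1>-4.
C2 is at least as good as every other strategy against every opponent action, so it is weakly dominant.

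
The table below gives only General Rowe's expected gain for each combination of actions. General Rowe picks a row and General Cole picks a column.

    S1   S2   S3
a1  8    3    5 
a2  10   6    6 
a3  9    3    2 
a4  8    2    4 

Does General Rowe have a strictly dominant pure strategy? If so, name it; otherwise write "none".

a2

a2 vs a1: S1: 10>8, S2: 6>3, S3: 6>5.
a2 vs a3: S1: 10>9, S2: 6>3, S3: 6>2.
a2 vs a4: S1: 10>8, S2: 6>2, S3: 6>4.
a2 strictly beats every other strategy against every opponent action, so it is strictly dominant.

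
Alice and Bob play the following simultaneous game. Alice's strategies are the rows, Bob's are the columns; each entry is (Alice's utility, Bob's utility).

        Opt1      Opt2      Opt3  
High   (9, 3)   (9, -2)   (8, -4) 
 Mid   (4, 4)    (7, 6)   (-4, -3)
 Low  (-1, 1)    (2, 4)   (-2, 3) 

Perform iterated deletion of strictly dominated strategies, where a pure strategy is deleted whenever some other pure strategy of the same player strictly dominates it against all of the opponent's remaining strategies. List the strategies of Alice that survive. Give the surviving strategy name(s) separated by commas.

High

For Alice, High strictly dominates Mid on the remaining columns (Opt1: 9>4, Opt2: 9>7, Opt3: 8>-4); eliminate Mid.
For Alice, High strictly dominates Low on the remaining columns (Opt1: 9>-1, Opt2: 9>2, Opt3: 8>-2); eliminate Low.
Column Opt2 is eliminated: Opt1 beats it against every remaining row (High: 3>-2).
Bob's strategy Opt3 is strictly dominated by Opt1 (High: 3>-4) and is removed.
Among the remaining strategies, none is strictly dominated by another pure strategy of the same player, so the elimination stops.
Surviving strategies — Alice: {High}; Bob: {Opt1}.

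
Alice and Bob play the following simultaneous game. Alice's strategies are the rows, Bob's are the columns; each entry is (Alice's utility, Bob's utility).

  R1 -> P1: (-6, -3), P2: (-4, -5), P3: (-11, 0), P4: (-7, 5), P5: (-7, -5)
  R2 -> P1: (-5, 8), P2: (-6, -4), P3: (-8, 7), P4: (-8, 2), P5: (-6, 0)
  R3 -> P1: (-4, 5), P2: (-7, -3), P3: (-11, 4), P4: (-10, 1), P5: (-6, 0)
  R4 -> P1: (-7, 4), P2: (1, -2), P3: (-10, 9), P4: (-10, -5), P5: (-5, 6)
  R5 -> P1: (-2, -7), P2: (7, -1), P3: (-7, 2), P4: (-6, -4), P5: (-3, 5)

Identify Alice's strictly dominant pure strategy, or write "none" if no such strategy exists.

R5

R5 vs R1: P1: -2>-6, P2: 7>-4, P3: -7>-11, P4: -6>-7, P5: -3>-7.
R5 vs R2: P1: -2>-5, P2: 7>-6, P3: -7>-8, P4: -6>-8, P5: -3>-6.
R5 vs R3: P1: -2>-4, P2: 7>-7, P3: -7>-11, P4: -6>-10, P5: -3>-6.
R5 vs R4: P1: -2>-7, P2: 7>1, P3: -7>-10, P4: -6>-10, P5: -3>-5.
R5 strictly beats every other strategy against every opponent action, so it is strictly dominant.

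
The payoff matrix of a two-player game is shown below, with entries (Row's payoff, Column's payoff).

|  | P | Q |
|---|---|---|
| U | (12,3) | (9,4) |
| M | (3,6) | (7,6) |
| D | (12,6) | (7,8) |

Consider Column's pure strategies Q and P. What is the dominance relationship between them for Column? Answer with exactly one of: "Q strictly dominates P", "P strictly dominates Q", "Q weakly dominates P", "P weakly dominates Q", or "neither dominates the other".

Q weakly dominates P

Q's payoffs vs P's, by Row's action — U: 4>3, M: 6=6, D: 8>6.
Q is at least as good everywhere and strictly better somewhere (tied only at M), so Q weakly but not strictly dominates P.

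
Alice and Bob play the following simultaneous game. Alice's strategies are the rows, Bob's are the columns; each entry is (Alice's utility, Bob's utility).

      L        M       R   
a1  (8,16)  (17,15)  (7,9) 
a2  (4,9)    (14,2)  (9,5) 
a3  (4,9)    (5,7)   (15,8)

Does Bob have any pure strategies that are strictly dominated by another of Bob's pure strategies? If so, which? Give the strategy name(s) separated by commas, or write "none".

L is not dominated — it holds its own against M at a1 (16>15); R at a1 (16>9).
L strictly dominates M — a1: 16>15, a2: 9>2, a3: 9>7.
R is strictly dominated by L (a1: 16>9, a2: 9>5, a3: 9>8).

M, R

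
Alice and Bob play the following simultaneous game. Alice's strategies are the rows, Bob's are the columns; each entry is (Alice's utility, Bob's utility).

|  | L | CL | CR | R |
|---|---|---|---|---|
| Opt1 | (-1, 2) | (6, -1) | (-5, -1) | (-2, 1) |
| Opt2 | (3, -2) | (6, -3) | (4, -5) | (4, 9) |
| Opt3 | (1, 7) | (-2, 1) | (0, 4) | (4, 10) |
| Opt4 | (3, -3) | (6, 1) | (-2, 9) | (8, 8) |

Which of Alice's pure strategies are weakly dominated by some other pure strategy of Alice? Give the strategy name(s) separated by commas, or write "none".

Opt1: dominated, since Opt2 does at least as well everywhere (L: 3>-1, CL: 6=6, CR: 4>-5, R: 4>-2).
Nothing dominates Opt2: Opt1 at L (3>-1); Opt3 at L (3>1); Opt4 at CR (4>-2).
Opt3 is weakly dominated by Opt2 (L: 3>1, CL: 6>-2, CR: 4>0, R: 4=4).
Nothing dominates Opt4: Opt1 at L (3>-1); Opt2 at R (8>4); Opt3 at L (3>1).

Opt1, Opt3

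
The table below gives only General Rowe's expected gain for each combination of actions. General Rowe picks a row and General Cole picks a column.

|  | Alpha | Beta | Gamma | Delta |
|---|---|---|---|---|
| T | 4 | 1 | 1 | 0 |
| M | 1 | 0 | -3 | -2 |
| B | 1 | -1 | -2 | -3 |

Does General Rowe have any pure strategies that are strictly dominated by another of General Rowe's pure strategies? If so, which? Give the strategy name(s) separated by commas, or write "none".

T: no other strategy beats it everywhere (M at Alpha (4>1); B at Alpha (4>1)).
M is strictly dominated by T (Alpha: 4>1, Beta: 1>0, Gamma: 1>-3, Delta: 0>-2).
T strictly dominates B — Alpha: 4>1, Beta: 1>-1, Gamma: 1>-2, Delta: 0>-3.

M, B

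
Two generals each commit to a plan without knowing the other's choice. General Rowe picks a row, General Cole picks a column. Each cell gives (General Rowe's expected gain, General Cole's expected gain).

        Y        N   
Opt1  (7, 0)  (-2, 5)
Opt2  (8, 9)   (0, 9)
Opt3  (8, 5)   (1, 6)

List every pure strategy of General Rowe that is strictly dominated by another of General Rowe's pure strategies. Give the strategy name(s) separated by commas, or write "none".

Opt1

Opt2 strictly dominates Opt1 — Y: 8>7, N: 0>-2.
Opt2 is not dominated — it holds its own against Opt1 at Y (8>7); Opt3 at Y (8=8).
Opt3 is not dominated — it holds its own against Opt1 at Y (8>7); Opt2 at Y (8=8).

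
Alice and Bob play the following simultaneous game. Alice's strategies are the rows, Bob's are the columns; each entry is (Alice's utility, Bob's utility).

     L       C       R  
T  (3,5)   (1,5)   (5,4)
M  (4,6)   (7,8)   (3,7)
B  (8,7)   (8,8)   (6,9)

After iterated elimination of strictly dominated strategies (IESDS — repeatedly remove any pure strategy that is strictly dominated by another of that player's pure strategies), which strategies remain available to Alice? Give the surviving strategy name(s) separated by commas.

For Alice, B strictly dominates T on the remaining columns (L: 8>3, C: 8>1, R: 6>5); eliminate T.
Row M is eliminated: B beats it against every remaining column (L: 8>4, C: 8>7, R: 6>3).
Bob's strategy L is strictly dominated by C (B: 8>7) and is removed.
For Bob, R strictly dominates C on the remaining rows (B: 9>8); eliminate C.
Among the remaining strategies, none is strictly dominated by another pure strategy of the same player, so the elimination stops.
Surviving strategies — Alice: {B}; Bob: {R}.

B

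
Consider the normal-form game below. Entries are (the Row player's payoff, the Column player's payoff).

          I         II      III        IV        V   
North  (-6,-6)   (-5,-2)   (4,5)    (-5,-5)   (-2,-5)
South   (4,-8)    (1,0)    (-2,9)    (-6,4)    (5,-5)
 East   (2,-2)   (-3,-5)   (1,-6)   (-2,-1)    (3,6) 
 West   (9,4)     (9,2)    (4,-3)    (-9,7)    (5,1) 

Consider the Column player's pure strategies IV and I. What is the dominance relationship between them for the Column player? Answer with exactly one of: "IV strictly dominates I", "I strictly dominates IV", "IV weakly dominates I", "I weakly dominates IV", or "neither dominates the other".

IV strictly dominates I

Compare IV to I across each opponent action: North: -5>-6, South: 4>-8, East: -1>-2, West: 7>4.
Every comparison favours IV, so IV strictly dominates I.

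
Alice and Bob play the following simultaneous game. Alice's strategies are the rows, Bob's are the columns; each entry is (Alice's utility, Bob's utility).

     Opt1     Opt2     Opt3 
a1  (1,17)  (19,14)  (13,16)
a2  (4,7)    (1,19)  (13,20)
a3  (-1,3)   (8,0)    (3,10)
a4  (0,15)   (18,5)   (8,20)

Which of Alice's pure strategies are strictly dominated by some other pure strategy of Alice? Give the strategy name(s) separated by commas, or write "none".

a3, a4

Nothing dominates a1: a2 at Opt2 (19>1); a3 at Opt1 (1>-1); a4 at Opt1 (1>0).
a2: no other strategy beats it everywhere (a1 at Opt1 (4>1); a3 at Opt1 (4>-1); a4 at Opt1 (4>0)).
a1 strictly dominates a3 — Opt1: 1>-1, Opt2: 19>8, Opt3: 13>3.
a4: dominated, since a1 does at least as well everywhere (Opt1: 1>0, Opt2: 19>18, Opt3: 13>8).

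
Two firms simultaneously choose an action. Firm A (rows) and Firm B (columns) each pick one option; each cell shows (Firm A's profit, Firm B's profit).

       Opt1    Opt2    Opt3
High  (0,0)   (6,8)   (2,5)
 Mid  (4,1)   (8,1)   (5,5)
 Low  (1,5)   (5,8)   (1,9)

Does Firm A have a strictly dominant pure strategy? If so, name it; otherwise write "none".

Mid

Mid vs High: Opt1: 4>0, Opt2: 8>6, Opt3: 5>2.
Mid vs Low: Opt1: 4>1, Opt2: 8>5, Opt3: 5>1.
Mid strictly beats every other strategy against every opponent action, so it is strictly dominant.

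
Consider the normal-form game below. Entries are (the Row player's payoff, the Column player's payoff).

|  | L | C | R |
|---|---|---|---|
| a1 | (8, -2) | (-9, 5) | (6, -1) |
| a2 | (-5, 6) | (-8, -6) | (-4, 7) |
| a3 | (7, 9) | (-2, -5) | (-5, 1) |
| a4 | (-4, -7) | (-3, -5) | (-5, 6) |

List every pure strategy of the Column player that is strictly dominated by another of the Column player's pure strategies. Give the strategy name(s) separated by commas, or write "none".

none

L: no other strategy beats it everywhere (C at a2 (6>-6); R at a3 (9>1)).
C: no other strategy beats it everywhere (L at a1 (5>-2); R at a1 (5>-1)).
R is not dominated — it holds its own against L at a1 (-1>-2); C at a2 (7>-6).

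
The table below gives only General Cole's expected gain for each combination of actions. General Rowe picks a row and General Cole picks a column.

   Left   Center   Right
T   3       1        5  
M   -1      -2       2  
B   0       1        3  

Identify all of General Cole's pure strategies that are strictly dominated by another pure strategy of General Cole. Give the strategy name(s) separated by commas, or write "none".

Left, Center

Right strictly dominates Left — T: 5>3, M: 2>-1, B: 3>0.
Center: dominated, since Right does at least as well everywhere (T: 5>1, M: 2>-2, B: 3>1).
Right is not dominated — it holds its own against Left at T (5>3); Center at T (5>1).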